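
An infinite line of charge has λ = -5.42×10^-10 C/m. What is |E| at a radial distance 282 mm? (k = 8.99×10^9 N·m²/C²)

34.6 N/C

By cylindrical symmetry E is radial; use a coaxial Gaussian cylinder of radius 282 mm and length L.
Q_enc = λL, so λ_enc = -5.42×10^-10 C/m.
Since E is radial and uniform over the curved surface, Φ = E·2πrL = Q_enc/ε₀ = λ_enc L/ε₀.
E = 2k|λ_enc|/r = 2(8.99×10^9)(5.42×10^-10)/(0.282) = 34.6 N/C.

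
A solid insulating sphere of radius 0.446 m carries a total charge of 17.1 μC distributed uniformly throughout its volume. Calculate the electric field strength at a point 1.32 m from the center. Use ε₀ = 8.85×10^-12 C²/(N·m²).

Take a concentric spherical Gaussian surface of radius r = 1.32 m (r > R, so the entire charge is enclosed).
Q_enc = 17.1 μC = 1.71×10^-5 C.
Applying ∮E·dA = Q_enc/ε₀ with Φ = E(4πr²):
E = |Q_enc|/(4πε₀r²) = (1.71e-5)/(4π·8.85×10^-12·(1.32)²) = 8.82e4 N/C.

|E| = 8.82e4 N/C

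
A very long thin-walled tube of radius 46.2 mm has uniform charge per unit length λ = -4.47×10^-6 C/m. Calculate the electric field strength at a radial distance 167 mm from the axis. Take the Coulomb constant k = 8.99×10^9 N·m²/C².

E ≈ 4.81×10^5 N/C

Take a coaxial cylindrical Gaussian surface of radius r = 167 mm and length L (r > 46.2 mm).
The full line charge is enclosed: λ_enc = -4.47×10^-6 C/m.
Since E is radial and uniform over the curved surface, Φ = E·2πrL = Q_enc/ε₀ = λ_enc L/ε₀.
E = 2k|λ_enc|/r = 2(8.99×10^9)(4.47×10^-6)/(0.167) = 4.81×10^5 N/C.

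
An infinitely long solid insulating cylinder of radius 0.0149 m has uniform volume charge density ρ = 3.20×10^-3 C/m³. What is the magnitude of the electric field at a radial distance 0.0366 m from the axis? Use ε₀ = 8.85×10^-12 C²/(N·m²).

E = 1.10×10^6 N/C

Take a coaxial cylindrical Gaussian surface of radius r = 0.0366 m and length L (r > 0.0149 m, full cross-section enclosed).
λ_enc = ρ·πR² = (3.20×10^-3)π(0.0149)² = 2.232×10^-6 C/m.
Applying ∮E·dA = Q_enc/ε₀ with the end caps contributing no flux:
E = |λ_enc|/(2πε₀r) = (2.232×10^-6)/(2π·8.85×10^-12·0.0366) = 1.10e6 N/C.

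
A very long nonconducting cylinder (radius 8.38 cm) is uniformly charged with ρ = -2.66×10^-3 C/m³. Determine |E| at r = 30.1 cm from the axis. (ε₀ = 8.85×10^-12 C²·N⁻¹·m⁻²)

|E| = 3.51×10^6 N/C

Choose a coaxial cylinder of radius r = 30.1 cm (arbitrary length L) as the Gaussian surface (r > 8.38 cm, full cross-section enclosed).
λ_enc = ρ·πR² = (-2.66×10^-3)π(0.0838)² = -5.868×10^-5 C/m.
Gauss's law: E·2πrL = λ_enc L/ε₀.
E = |λ_enc|/(2πε₀r) = (5.868e-5)/(2π·8.85×10^-12·0.301) = 3.51×10^6 N/C.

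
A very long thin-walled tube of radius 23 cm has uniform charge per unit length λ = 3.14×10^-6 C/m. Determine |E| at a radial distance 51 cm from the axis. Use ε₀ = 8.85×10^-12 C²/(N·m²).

E = 1.11e5 V/m

By cylindrical symmetry E is radial; use a coaxial Gaussian cylinder of radius 51 cm and length L (r > 23 cm).
The full line charge is enclosed: λ_enc = 3.14e-6 C/m.
Since E is radial and uniform over the curved surface, Φ = E·2πrL = Q_enc/ε₀ = λ_enc L/ε₀.
E = |λ_enc|/(2πε₀r) = (3.14×10^-6)/(2π·8.85×10^-12·0.51) = 1.11e5 N/C.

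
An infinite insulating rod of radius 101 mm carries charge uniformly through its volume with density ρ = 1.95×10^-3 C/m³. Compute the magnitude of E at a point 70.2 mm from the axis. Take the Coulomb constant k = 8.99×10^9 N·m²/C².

|E| = 7.73×10^6 N/C

Take a coaxial cylindrical Gaussian surface of radius r = 70.2 mm and length L (r < R).
Charge inside radius r per length L is ρ·πr²·L, so λ_enc = ρπr² = 3.019e-5 C/m.
By Gauss's law (flux through the curved wall only), E·2πrL = λ_enc L/ε₀.
E = 2k|λ_enc|/r = 2(8.99×10^9)(3.019×10^-5)/(0.0702) = 7.73e6 N/C.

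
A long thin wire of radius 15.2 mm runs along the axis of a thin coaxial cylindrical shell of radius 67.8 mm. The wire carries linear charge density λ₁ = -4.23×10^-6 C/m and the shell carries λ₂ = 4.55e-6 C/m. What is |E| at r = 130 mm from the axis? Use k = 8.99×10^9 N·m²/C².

E = 4.43×10^4 N/C

By cylindrical symmetry E is radial; use a coaxial Gaussian cylinder of radius 130 mm and length L (r > 67.8 mm, enclosing both).
λ_enc = λ₁ + λ₂ = (-4.23×10^-6) + (4.55×10^-6) = 3.20e-7 C/m.
By Gauss's law (flux through the curved wall only), E·2πrL = λ_enc L/ε₀.
E = 2k|λ_enc|/r = 2(8.99×10^9)(3.20e-7)/(0.13) = 4.43×10^4 N/C.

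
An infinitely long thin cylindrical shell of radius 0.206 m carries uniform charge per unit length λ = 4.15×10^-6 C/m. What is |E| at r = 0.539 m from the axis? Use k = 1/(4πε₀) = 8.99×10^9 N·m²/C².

|E| = 1.38×10^5 N/C

Take a coaxial cylindrical Gaussian surface of radius r = 0.539 m and length L (r > 0.206 m).
The full line charge is enclosed: λ_enc = 4.15×10^-6 C/m.
By Gauss's law (flux through the curved wall only), E·2πrL = λ_enc L/ε₀.
E = 2k|λ_enc|/r = 2(8.99×10^9)(4.15e-6)/(0.539) = 1.38e5 N/C.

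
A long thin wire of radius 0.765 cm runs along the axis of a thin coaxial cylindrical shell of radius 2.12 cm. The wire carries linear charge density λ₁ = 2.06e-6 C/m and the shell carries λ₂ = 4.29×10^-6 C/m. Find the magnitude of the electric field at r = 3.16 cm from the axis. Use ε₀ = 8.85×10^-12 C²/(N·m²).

Choose a coaxial cylinder of radius r = 3.16 cm (arbitrary length L) as the Gaussian surface (r > 2.12 cm, enclosing both).
λ_enc = λ₁ + λ₂ = (2.06×10^-6) + (4.29e-6) = 6.35e-6 C/m.
By Gauss's law (flux through the curved wall only), E·2πrL = λ_enc L/ε₀.
E = |λ_enc|/(2πε₀r) = (6.35×10^-6)/(2π·8.85×10^-12·0.0316) = 3.61×10^6 N/C.

|E| = 3.61×10^6 N/C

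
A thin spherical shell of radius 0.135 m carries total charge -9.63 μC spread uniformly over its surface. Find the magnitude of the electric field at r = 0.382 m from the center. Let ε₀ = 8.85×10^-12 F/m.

Symmetry ⇒ E = E(r) r̂. Gaussian sphere of radius r = 0.382 m (r > 0.135 m).
The entire shell is enclosed: Q_enc = -9.63e-6 C.
By Gauss's law, ∮E·dA = E·4πr² = Q_enc/ε₀.
E = |Q_enc|/(4πε₀r²) = (9.63e-6)/(4π·8.85×10^-12·(0.382)²) = 5.93×10^5 N/C.

|E| = 5.93×10^5 N/C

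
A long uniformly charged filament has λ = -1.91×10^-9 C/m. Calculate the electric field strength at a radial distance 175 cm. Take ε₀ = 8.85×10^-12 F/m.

Choose a coaxial cylinder of radius r = 175 cm (arbitrary length L) as the Gaussian surface.
Q_enc = λL, so λ_enc = -1.91e-9 C/m.
Gauss's law: E·2πrL = λ_enc L/ε₀.
E = |λ_enc|/(2πε₀r) = (1.91×10^-9)/(2π·8.85×10^-12·1.75) = 19.6 N/C.

|E| ≈ 19.6 N/C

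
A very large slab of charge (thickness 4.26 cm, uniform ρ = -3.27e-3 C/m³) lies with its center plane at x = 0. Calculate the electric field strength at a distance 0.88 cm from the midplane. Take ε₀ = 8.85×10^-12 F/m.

By symmetry E is perpendicular to the slab. A Gaussian pillbox from −0.88 cm to +0.88 cm (face area A) lies entirely within the slab.
Q_enc = ρ·(2x)·A and flux = 2EA, so 2EA = 2ρxA/ε₀ ⇒ E = |ρ|x/ε₀.
E = (3.27×10^-3)(0.0088)/(8.85×10^-12) = 3.25×10^6 N/C.

E ≈ 3.25e6 N/C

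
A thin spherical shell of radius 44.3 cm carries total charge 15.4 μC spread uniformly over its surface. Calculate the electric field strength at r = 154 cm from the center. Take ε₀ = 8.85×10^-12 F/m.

E ≈ 5.84×10^4 N/C

Take a concentric spherical Gaussian surface of radius r = 154 cm (r > 44.3 cm).
The entire shell is enclosed: Q_enc = 1.54×10^-5 C.
By Gauss's law, ∮E·dA = E·4πr² = Q_enc/ε₀.
E = |Q_enc|/(4πε₀r²) = (1.54×10^-5)/(4π·8.85×10^-12·(1.54)²) = 5.84×10^4 N/C.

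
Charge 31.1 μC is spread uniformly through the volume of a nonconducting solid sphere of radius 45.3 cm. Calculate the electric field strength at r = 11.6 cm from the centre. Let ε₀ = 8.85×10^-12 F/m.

By spherical symmetry E is radial; choose a Gaussian sphere of radius r = 11.6 cm (r < R).
Only the charge within r is enclosed: Q_enc = Q·(r/R)³ = (31.1 μC)·(11.6 cm/45.3 cm)³ = 5.222e-7 C.
Applying ∮E·dA = Q_enc/ε₀ with Φ = E(4πr²):
E = |Q_enc|/(4πε₀r²) = (5.222×10^-7)/(4π·8.85×10^-12·(0.116)²) = 3.49e5 N/C.

|E| ≈ 3.49×10^5 N/C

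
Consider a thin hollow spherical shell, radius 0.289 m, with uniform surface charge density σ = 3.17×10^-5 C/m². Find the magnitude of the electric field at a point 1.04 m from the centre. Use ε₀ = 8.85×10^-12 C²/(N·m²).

2.77×10^5 V/m

Symmetry ⇒ E = E(r) r̂. Gaussian sphere of radius r = 1.04 m (r > 0.289 m).
The entire shell is enclosed: Q_enc = σ·4πR² = (3.17×10^-5)·4π·(0.289)² = 3.327e-5 C.
Since E is radial and uniform over the Gaussian sphere, Φ = E·4πr² = Q_enc/ε₀.
E = |Q_enc|/(4πε₀r²) = (3.327×10^-5)/(4π·8.85×10^-12·(1.04)²) = 2.77×10^5 N/C.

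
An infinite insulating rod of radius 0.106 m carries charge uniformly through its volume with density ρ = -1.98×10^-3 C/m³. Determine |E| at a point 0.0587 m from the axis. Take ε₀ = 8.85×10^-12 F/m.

E = 6.57e6 V/m

By cylindrical symmetry E is radial; use a coaxial Gaussian cylinder of radius 0.0587 m and length L (r < R).
Charge inside radius r per length L is ρ·πr²·L, so λ_enc = ρπr² = -2.143×10^-5 C/m.
Gauss's law: E·2πrL = λ_enc L/ε₀.
E = |λ_enc|/(2πε₀r) = (2.143e-5)/(2π·8.85×10^-12·0.0587) = 6.57×10^6 N/C.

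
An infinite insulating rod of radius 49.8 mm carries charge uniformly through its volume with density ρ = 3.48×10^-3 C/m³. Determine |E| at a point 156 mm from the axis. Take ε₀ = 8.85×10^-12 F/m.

Choose a coaxial cylinder of radius r = 156 mm (arbitrary length L) as the Gaussian surface (r > 49.8 mm, full cross-section enclosed).
λ_enc = ρ·πR² = (3.48×10^-3)π(0.0498)² = 2.711×10^-5 C/m.
Since E is radial and uniform over the curved surface, Φ = E·2πrL = Q_enc/ε₀ = λ_enc L/ε₀.
E = |λ_enc|/(2πε₀r) = (2.711×10^-5)/(2π·8.85×10^-12·0.156) = 3.13e6 N/C.

3.13×10^6 V/m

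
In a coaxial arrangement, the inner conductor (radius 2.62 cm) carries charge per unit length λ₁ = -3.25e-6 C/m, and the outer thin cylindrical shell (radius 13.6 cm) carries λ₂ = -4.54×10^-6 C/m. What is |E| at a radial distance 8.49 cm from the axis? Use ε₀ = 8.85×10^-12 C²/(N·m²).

By cylindrical symmetry E is radial; use a coaxial Gaussian cylinder of radius 8.49 cm and length L (between the conductors, 2.62 cm < r < 13.6 cm).
The shell at 13.6 cm lies outside the Gaussian surface, so λ_enc = λ₁ = -3.25×10^-6 C/m.
Applying ∮E·dA = Q_enc/ε₀ with the end caps contributing no flux:
E = |λ_enc|/(2πε₀r) = (3.25×10^-6)/(2π·8.85×10^-12·0.0849) = 6.88e5 N/C.

|E| ≈ 6.88×10^5 N/C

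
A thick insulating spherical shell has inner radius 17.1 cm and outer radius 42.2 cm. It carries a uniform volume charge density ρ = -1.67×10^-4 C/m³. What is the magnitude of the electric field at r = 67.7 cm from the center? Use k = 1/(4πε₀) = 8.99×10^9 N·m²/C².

Use a concentric Gaussian sphere at r = 67.7 cm (r > 42.2 cm, enclosing the whole shell).
Q_enc = ρ·(4π/3)(b³ − a³) = (-1.67e-4)·(4π/3)·((0.422)³ − (0.171)³) = -4.907e-5 C.
Applying ∮E·dA = Q_enc/ε₀ with Φ = E(4πr²):
E = k|Q_enc|/r² = (8.99×10^9)(4.907×10^-5)/(0.677)² = 9.63×10^5 N/C.

E = 9.63e5 N/C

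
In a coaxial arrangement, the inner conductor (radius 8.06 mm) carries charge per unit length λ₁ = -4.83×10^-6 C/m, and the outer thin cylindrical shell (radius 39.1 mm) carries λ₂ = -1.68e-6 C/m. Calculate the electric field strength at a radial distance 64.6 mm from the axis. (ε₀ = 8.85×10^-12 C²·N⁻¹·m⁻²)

Take a coaxial cylindrical Gaussian surface of radius r = 64.6 mm and length L (r > 39.1 mm, enclosing both).
λ_enc = λ₁ + λ₂ = (-4.83×10^-6) + (-1.68e-6) = -6.51×10^-6 C/m.
By Gauss's law (flux through the curved wall only), E·2πrL = λ_enc L/ε₀.
E = |λ_enc|/(2πε₀r) = (6.51×10^-6)/(2π·8.85×10^-12·0.0646) = 1.81e6 N/C.

1.81e6 N/C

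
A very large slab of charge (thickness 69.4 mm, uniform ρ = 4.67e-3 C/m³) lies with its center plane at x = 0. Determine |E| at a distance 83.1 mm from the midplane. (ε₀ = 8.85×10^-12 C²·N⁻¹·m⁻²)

The point |x| = 83.1 mm lies outside the slab (half-thickness 0.0347 m). A symmetric pillbox spanning the full slab encloses Q_enc = ρ·d·A.
Flux = 2EA ⇒ E = |ρ|d/(2ε₀), independent of distance outside.
E = (4.67e-3)(0.0694)/(2·8.85×10^-12) = 1.83×10^7 N/C.

E ≈ 1.83×10^7 N/C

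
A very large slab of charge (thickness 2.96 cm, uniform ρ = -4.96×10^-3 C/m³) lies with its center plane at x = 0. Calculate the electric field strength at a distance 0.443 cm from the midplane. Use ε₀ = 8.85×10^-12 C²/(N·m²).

|E| = 2.48e6 N/C

By symmetry E is perpendicular to the slab. A Gaussian pillbox from −0.443 cm to +0.443 cm (face area A) lies entirely within the slab.
Q_enc = ρ·(2x)·A and flux = 2EA, so 2EA = 2ρxA/ε₀ ⇒ E = |ρ|x/ε₀.
E = (4.96×10^-3)(0.00443)/(8.85×10^-12) = 2.48×10^6 N/C.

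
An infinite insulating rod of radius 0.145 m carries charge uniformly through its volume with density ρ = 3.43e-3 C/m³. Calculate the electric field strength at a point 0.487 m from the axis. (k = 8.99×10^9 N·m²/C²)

Choose a coaxial cylinder of radius r = 0.487 m (arbitrary length L) as the Gaussian surface (r > 0.145 m, full cross-section enclosed).
λ_enc = ρ·πR² = (3.43×10^-3)π(0.145)² = 2.266×10^-4 C/m.
Since E is radial and uniform over the curved surface, Φ = E·2πrL = Q_enc/ε₀ = λ_enc L/ε₀.
E = 2k|λ_enc|/r = 2(8.99×10^9)(2.266e-4)/(0.487) = 8.36×10^6 N/C.

|E| ≈ 8.36×10^6 N/C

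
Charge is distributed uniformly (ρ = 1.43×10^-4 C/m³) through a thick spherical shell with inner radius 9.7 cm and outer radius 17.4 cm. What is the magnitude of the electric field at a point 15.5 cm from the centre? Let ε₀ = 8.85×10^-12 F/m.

By spherical symmetry E is radial; choose a Gaussian sphere of radius r = 15.5 cm (within the shell material, 9.7 cm < r < 17.4 cm).
Enclosed charge is the volume from a to r: Q_enc = (4π/3)ρ(r³ − a³) = 1.684×10^-6 C.
By Gauss's law, ∮E·dA = E·4πr² = Q_enc/ε₀.
E = |Q_enc|/(4πε₀r²) = (1.684×10^-6)/(4π·8.85×10^-12·(0.155)²) = 6.30e5 N/C.

|E| ≈ 6.30×10^5 N/C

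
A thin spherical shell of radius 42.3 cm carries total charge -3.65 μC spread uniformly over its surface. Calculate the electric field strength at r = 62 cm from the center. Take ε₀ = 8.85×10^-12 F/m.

|E| ≈ 8.54×10^4 V/m

Use a concentric Gaussian sphere at r = 62 cm (r > 42.3 cm).
The entire shell is enclosed: Q_enc = -3.65e-6 C.
Gauss's law: E·4πr² = Q_enc/ε₀.
E = |Q_enc|/(4πε₀r²) = (3.65×10^-6)/(4π·8.85×10^-12·(0.62)²) = 8.54×10^4 N/C.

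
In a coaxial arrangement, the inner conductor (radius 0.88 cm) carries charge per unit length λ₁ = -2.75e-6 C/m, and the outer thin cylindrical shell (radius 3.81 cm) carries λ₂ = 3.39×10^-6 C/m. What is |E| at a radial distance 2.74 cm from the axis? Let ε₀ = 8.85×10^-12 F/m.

Take a coaxial cylindrical Gaussian surface of radius r = 2.74 cm and length L (between the conductors, 0.88 cm < r < 3.81 cm).
Only the inner wire is enclosed; the outer shell contributes nothing inside itself. λ_enc = λ₁ = -2.75×10^-6 C/m.
By Gauss's law (flux through the curved wall only), E·2πrL = λ_enc L/ε₀.
E = |λ_enc|/(2πε₀r) = (2.75×10^-6)/(2π·8.85×10^-12·0.0274) = 1.80×10^6 N/C.

1.80e6 V/m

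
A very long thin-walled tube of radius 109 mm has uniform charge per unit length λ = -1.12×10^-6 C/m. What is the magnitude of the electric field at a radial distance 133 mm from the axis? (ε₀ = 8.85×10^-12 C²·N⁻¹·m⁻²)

By cylindrical symmetry E is radial; use a coaxial Gaussian cylinder of radius 133 mm and length L (r > 109 mm).
The full line charge is enclosed: λ_enc = -1.12e-6 C/m.
Applying ∮E·dA = Q_enc/ε₀ with the end caps contributing no flux:
E = |λ_enc|/(2πε₀r) = (1.12e-6)/(2π·8.85×10^-12·0.133) = 1.51e5 N/C.

E ≈ 1.51×10^5 N/C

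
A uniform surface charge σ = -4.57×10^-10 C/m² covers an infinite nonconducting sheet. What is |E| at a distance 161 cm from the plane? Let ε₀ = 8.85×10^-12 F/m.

The symmetry is planar: E is normal to the sheet and the same magnitude on both sides. Take a pillbox straddling the sheet with end-cap area A.
Flux Φ = 2EA and Q_enc = σA, so 2EA = σA/ε₀ ⇒ E = |σ|/(2ε₀), independent of distance.
E = |σ|/(2ε₀) = (4.57e-10)/(2·8.85×10^-12) = 25.8 N/C.

25.8 N/C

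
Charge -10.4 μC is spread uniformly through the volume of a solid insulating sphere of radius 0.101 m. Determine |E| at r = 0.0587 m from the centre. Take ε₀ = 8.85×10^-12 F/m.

E ≈ 5.33×10^6 V/m

By spherical symmetry E is radial; choose a Gaussian sphere of radius r = 0.0587 m (r < R).
Only the charge within r is enclosed: Q_enc = Q·(r/R)³ = (-10.4 μC)·(0.0587 m/0.101 m)³ = -2.042×10^-6 C.
By Gauss's law, ∮E·dA = E·4πr² = Q_enc/ε₀.
E = |Q_enc|/(4πε₀r²) = (2.042×10^-6)/(4π·8.85×10^-12·(0.0587)²) = 5.33e6 N/C.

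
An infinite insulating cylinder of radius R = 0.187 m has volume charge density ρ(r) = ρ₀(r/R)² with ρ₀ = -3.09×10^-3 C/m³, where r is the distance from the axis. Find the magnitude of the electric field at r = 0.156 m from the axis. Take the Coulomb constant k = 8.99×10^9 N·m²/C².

|E| = 9.47e6 N/C

Choose a coaxial cylinder of radius r = 0.156 m (arbitrary length L) as the Gaussian surface (r < R).
λ_enc = ∫₀^r ρ(r')·2πr' dr' = (2πρ₀/R²)·r^4/4 = -8.22×10^-5 C/m.
Gauss's law: E·2πrL = λ_enc L/ε₀.
E = 2k|λ_enc|/r = 2(8.99×10^9)(8.22×10^-5)/(0.156) = 9.47×10^6 N/C.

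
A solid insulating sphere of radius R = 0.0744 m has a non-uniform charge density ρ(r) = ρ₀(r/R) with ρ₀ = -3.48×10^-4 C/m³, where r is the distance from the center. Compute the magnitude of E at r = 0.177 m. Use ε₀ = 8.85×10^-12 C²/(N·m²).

Use a concentric Gaussian sphere at r = 0.177 m (r > R, all charge enclosed).
Q_enc = 4π ∫₀^R ρ₀(r'/R)^1 r'² dr' = 4πρ₀R³/4 = -4.502e-7 C.
Since E is radial and uniform over the Gaussian sphere, Φ = E·4πr² = Q_enc/ε₀.
E = |Q_enc|/(4πε₀r²) = (4.502×10^-7)/(4π·8.85×10^-12·(0.177)²) = 1.29×10^5 N/C.

|E| = 1.29×10^5 N/C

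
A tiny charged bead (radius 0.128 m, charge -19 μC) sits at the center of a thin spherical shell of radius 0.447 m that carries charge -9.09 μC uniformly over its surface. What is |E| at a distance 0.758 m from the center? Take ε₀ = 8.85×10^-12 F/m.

E = 4.40×10^5 N/C

By spherical symmetry E is radial; choose a Gaussian sphere of radius r = 0.758 m (r > 0.447 m, enclosing both).
Q_enc = (-19 μC) + (-9.09 μC) = -2.809×10^-5 C.
Since E is radial and uniform over the Gaussian sphere, Φ = E·4πr² = Q_enc/ε₀.
E = |Q_enc|/(4πε₀r²) = (2.809e-5)/(4π·8.85×10^-12·(0.758)²) = 4.40e5 N/C.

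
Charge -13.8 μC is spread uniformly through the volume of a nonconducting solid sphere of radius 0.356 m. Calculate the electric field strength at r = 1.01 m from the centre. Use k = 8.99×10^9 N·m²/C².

Symmetry ⇒ E = E(r) r̂. Gaussian sphere of radius r = 1.01 m (r > R, so the entire charge is enclosed).
Q_enc = -13.8 μC = -1.38×10^-5 C.
Since E is radial and uniform over the Gaussian sphere, Φ = E·4πr² = Q_enc/ε₀.
E = k|Q_enc|/r² = (8.99×10^9)(1.38×10^-5)/(1.01)² = 1.22×10^5 N/C.

1.22e5 N/C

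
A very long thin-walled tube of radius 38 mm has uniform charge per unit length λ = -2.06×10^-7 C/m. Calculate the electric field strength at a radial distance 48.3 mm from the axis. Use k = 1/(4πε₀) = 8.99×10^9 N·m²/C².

Choose a coaxial cylinder of radius r = 48.3 mm (arbitrary length L) as the Gaussian surface (r > 38 mm).
The full line charge is enclosed: λ_enc = -2.06×10^-7 C/m.
Since E is radial and uniform over the curved surface, Φ = E·2πrL = Q_enc/ε₀ = λ_enc L/ε₀.
E = 2k|λ_enc|/r = 2(8.99×10^9)(2.06e-7)/(0.0483) = 7.67e4 N/C.

|E| ≈ 7.67×10^4 V/m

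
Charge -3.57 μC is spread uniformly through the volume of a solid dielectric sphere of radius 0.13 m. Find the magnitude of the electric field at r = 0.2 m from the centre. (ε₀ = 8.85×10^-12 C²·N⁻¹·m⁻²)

Use a concentric Gaussian sphere at r = 0.2 m (r > R, so the entire charge is enclosed).
Q_enc = -3.57 μC = -3.57×10^-6 C.
By Gauss's law, ∮E·dA = E·4πr² = Q_enc/ε₀.
E = |Q_enc|/(4πε₀r²) = (3.57e-6)/(4π·8.85×10^-12·(0.2)²) = 8.03×10^5 N/C.

|E| ≈ 8.03×10^5 V/m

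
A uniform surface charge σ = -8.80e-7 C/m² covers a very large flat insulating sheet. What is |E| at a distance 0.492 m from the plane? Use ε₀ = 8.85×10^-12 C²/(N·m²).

E = 4.97e4 N/C

Choose a cylindrical pillbox piercing the sheet, end faces (area A) parallel to it.
Only the two end caps contribute flux: Φ = 2EA. With Q_enc = σA, Gauss's law gives E = |σ|/(2ε₀).
E = |σ|/(2ε₀) = (8.80×10^-7)/(2·8.85×10^-12) = 4.97×10^4 N/C.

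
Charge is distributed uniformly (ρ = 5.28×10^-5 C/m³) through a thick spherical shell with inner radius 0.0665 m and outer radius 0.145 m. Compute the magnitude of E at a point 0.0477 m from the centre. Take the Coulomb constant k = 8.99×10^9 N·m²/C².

E = 0 (no enclosed charge)

Use a concentric Gaussian sphere at r = 0.0477 m (r < 0.0665 m, inside the empty cavity).
Q_enc = 0 (all charge lies at larger r); Gauss's law gives E = 0.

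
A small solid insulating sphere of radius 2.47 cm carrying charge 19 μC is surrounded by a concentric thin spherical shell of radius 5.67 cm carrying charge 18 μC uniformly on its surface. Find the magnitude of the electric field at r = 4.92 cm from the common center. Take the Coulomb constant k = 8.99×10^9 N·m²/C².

Symmetry ⇒ E = E(r) r̂. Gaussian sphere of radius r = 4.92 cm (between the bodies, 2.47 cm < r < 5.67 cm).
The shell at 5.67 cm lies outside the Gaussian surface, so Q_enc = 19 μC = 1.90e-5 C.
By Gauss's law, ∮E·dA = E·4πr² = Q_enc/ε₀.
E = k|Q_enc|/r² = (8.99×10^9)(1.90×10^-5)/(0.0492)² = 7.06×10^7 N/C.

|E| = 7.06×10^7 V/m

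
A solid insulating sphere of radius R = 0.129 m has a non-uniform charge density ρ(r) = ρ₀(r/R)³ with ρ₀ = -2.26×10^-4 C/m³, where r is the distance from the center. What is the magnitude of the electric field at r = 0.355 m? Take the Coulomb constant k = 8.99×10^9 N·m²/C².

By spherical symmetry E is radial; choose a Gaussian sphere of radius r = 0.355 m (r > R, all charge enclosed).
Q_enc = 4π ∫₀^R ρ₀(r'/R)^3 r'² dr' = 4πρ₀R³/6 = -1.016e-6 C.
Applying ∮E·dA = Q_enc/ε₀ with Φ = E(4πr²):
E = k|Q_enc|/r² = (8.99×10^9)(1.016e-6)/(0.355)² = 7.25×10^4 N/C.

|E| = 7.25×10^4 V/m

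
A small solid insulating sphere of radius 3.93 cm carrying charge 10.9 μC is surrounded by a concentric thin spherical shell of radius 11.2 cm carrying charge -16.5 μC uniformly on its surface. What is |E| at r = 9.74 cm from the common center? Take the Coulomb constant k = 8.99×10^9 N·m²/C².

Take a concentric spherical Gaussian surface of radius r = 9.74 cm (between the bodies, 3.93 cm < r < 11.2 cm).
Only the inner charge is enclosed; the outer shell contributes nothing inside itself. Q_enc = 10.9 μC = 1.09×10^-5 C.
Gauss's law: E·4πr² = Q_enc/ε₀.
E = k|Q_enc|/r² = (8.99×10^9)(1.09×10^-5)/(0.0974)² = 1.03e7 N/C.

|E| = 1.03×10^7 N/C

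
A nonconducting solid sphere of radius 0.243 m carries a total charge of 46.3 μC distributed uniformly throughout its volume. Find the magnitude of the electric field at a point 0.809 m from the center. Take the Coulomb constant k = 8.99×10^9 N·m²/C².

Use a concentric Gaussian sphere at r = 0.809 m (r > R, so the entire charge is enclosed).
Q_enc = 46.3 μC = 4.63e-5 C.
By Gauss's law, ∮E·dA = E·4πr² = Q_enc/ε₀.
E = k|Q_enc|/r² = (8.99×10^9)(4.63×10^-5)/(0.809)² = 6.36×10^5 N/C.

E ≈ 6.36e5 N/C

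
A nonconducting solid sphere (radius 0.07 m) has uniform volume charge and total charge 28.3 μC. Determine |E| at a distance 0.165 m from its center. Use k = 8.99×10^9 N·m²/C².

|E| ≈ 9.34×10^6 N/C

Use a concentric Gaussian sphere at r = 0.165 m (r > R, so the entire charge is enclosed).
Q_enc = 28.3 μC = 2.83×10^-5 C.
Since E is radial and uniform over the Gaussian sphere, Φ = E·4πr² = Q_enc/ε₀.
E = k|Q_enc|/r² = (8.99×10^9)(2.83×10^-5)/(0.165)² = 9.34e6 N/C.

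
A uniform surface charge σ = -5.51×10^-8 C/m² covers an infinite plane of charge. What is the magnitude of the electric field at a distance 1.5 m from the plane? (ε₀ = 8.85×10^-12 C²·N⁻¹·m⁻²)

By planar symmetry E is perpendicular to the sheet and uniform; use a Gaussian pillbox with flat faces of area A on each side of the sheet.
Only the two end caps contribute flux: Φ = 2EA. With Q_enc = σA, Gauss's law gives E = |σ|/(2ε₀).
E = |σ|/(2ε₀) = (5.51×10^-8)/(2·8.85×10^-12) = 3.11×10^3 N/C.

|E| ≈ 3.11×10^3 N/C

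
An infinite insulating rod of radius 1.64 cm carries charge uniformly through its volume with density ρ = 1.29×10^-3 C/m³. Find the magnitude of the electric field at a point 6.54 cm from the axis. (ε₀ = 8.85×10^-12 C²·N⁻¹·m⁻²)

By cylindrical symmetry E is radial; use a coaxial Gaussian cylinder of radius 6.54 cm and length L (r > 1.64 cm, full cross-section enclosed).
λ_enc = ρ·πR² = (1.29×10^-3)π(0.0164)² = 1.09×10^-6 C/m.
Applying ∮E·dA = Q_enc/ε₀ with the end caps contributing no flux:
E = |λ_enc|/(2πε₀r) = (1.09×10^-6)/(2π·8.85×10^-12·0.0654) = 3.00e5 N/C.

E = 3.00×10^5 N/C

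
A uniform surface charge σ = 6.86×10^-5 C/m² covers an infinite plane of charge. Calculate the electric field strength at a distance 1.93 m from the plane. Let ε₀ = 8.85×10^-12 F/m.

Choose a cylindrical pillbox piercing the sheet, end faces (area A) parallel to it.
Only the two end caps contribute flux: Φ = 2EA. With Q_enc = σA, Gauss's law gives E = |σ|/(2ε₀).
E = |σ|/(2ε₀) = (6.86e-5)/(2·8.85×10^-12) = 3.88×10^6 N/C.

E ≈ 3.88×10^6 V/m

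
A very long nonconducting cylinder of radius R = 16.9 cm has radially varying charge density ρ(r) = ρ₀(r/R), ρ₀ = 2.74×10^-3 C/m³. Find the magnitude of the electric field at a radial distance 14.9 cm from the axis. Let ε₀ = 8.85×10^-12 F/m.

E = 1.36×10^7 V/m

Take a coaxial cylindrical Gaussian surface of radius r = 14.9 cm and length L (r < R).
λ_enc = ∫₀^r ρ(r')·2πr' dr' = (2πρ₀/R)·r^3/3 = 1.123×10^-4 C/m.
Applying ∮E·dA = Q_enc/ε₀ with the end caps contributing no flux:
E = |λ_enc|/(2πε₀r) = (1.123×10^-4)/(2π·8.85×10^-12·0.149) = 1.36×10^7 N/C.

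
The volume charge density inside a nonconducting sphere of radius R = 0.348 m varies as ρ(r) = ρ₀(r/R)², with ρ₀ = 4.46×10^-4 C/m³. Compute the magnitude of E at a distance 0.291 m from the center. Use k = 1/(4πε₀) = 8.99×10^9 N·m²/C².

E = 2.05×10^6 V/m

Symmetry ⇒ E = E(r) r̂. Gaussian sphere of radius r = 0.291 m (r < R).
Q_enc = ∫₀^r ρ(r')·4πr'² dr' = (4πρ₀/R²) ∫₀^r r'^4 dr' = 4πρ₀ r^5/(5·R²) = 1.931×10^-5 C.
By Gauss's law, ∮E·dA = E·4πr² = Q_enc/ε₀.
E = k|Q_enc|/r² = (8.99×10^9)(1.931e-5)/(0.291)² = 2.05e6 N/C.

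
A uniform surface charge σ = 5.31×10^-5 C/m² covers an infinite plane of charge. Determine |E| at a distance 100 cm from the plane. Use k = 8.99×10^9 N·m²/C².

|E| ≈ 3.00×10^6 V/m

The symmetry is planar: E is normal to the sheet and the same magnitude on both sides. Take a pillbox straddling the sheet with end-cap area A.
Flux Φ = 2EA and Q_enc = σA, so 2EA = σA/ε₀ ⇒ E = |σ|/(2ε₀), independent of distance.
E = 2πk|σ| = 2π(8.99×10^9)(5.31×10^-5) = 3.00×10^6 N/C.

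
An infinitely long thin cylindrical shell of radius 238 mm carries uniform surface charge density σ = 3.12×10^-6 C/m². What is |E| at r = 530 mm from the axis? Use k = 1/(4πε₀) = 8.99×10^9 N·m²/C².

Choose a coaxial cylinder of radius r = 530 mm (arbitrary length L) as the Gaussian surface (r > 238 mm).
The whole shell is enclosed: λ_enc = σ·2πR = (3.12e-6)·2π·(0.238) = 4.666×10^-6 C/m.
By Gauss's law (flux through the curved wall only), E·2πrL = λ_enc L/ε₀.
E = 2k|λ_enc|/r = 2(8.99×10^9)(4.666×10^-6)/(0.53) = 1.58e5 N/C.

1.58×10^5 N/C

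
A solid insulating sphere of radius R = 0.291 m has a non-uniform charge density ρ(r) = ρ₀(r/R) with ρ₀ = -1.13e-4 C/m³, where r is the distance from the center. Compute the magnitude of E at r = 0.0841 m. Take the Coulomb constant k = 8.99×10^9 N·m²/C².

E ≈ 7.76e4 V/m

Symmetry ⇒ E = E(r) r̂. Gaussian sphere of radius r = 0.0841 m (r < R).
Q_enc = ∫₀^r ρ(r')·4πr'² dr' = (4πρ₀/R) ∫₀^r r'^3 dr' = 4πρ₀ r^4/(4·R) = -6.103×10^-8 C.
Gauss's law: E·4πr² = Q_enc/ε₀.
E = k|Q_enc|/r² = (8.99×10^9)(6.103×10^-8)/(0.0841)² = 7.76×10^4 N/C.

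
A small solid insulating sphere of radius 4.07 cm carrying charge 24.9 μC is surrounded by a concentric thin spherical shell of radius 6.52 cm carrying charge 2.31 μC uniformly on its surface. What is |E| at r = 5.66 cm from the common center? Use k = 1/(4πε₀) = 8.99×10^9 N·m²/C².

|E| = 6.99e7 V/m

Use a concentric Gaussian sphere at r = 5.66 cm (between the bodies, 4.07 cm < r < 6.52 cm).
Only the inner charge is enclosed; the outer shell contributes nothing inside itself. Q_enc = 24.9 μC = 2.49e-5 C.
By Gauss's law, ∮E·dA = E·4πr² = Q_enc/ε₀.
E = k|Q_enc|/r² = (8.99×10^9)(2.49e-5)/(0.0566)² = 6.99×10^7 N/C.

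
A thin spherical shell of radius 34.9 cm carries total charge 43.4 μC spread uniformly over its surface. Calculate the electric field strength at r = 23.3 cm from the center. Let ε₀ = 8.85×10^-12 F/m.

Symmetry ⇒ E = E(r) r̂. Gaussian sphere of radius r = 23.3 cm (inside the shell, r < 34.9 cm).
No charge lies within this surface, so Q_enc = 0 and Gauss's law gives E·4πr² = 0 ⇒ E = 0.

E = 0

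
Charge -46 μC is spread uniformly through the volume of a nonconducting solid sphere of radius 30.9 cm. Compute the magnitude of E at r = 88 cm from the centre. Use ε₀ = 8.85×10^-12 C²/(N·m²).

Take a concentric spherical Gaussian surface of radius r = 88 cm (r > R, so the entire charge is enclosed).
Q_enc = -46 μC = -4.60e-5 C.
By Gauss's law, ∮E·dA = E·4πr² = Q_enc/ε₀.
E = |Q_enc|/(4πε₀r²) = (4.60×10^-5)/(4π·8.85×10^-12·(0.88)²) = 5.34e5 N/C.

5.34e5 N/C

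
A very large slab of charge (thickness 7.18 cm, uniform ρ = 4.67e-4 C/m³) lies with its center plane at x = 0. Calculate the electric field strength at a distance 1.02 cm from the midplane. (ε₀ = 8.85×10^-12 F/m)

By symmetry E is perpendicular to the slab. A Gaussian pillbox from −1.02 cm to +1.02 cm (face area A) lies entirely within the slab.
Q_enc = ρ·(2x)·A and flux = 2EA, so 2EA = 2ρxA/ε₀ ⇒ E = |ρ|x/ε₀.
E = (4.67e-4)(0.0102)/(8.85×10^-12) = 5.38×10^5 N/C.

5.38×10^5 V/m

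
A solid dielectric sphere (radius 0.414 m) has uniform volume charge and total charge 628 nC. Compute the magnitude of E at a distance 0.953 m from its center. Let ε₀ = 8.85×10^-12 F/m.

E ≈ 6.22e3 V/m

By spherical symmetry E is radial; choose a Gaussian sphere of radius r = 0.953 m (r > R, so the entire charge is enclosed).
Q_enc = 628 nC = 6.28e-7 C.
Since E is radial and uniform over the Gaussian sphere, Φ = E·4πr² = Q_enc/ε₀.
E = |Q_enc|/(4πε₀r²) = (6.28×10^-7)/(4π·8.85×10^-12·(0.953)²) = 6.22×10^3 N/C.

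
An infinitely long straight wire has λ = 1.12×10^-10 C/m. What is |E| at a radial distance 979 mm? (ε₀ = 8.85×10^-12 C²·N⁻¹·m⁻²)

By cylindrical symmetry E is radial; use a coaxial Gaussian cylinder of radius 979 mm and length L.
Q_enc = λL, so λ_enc = 1.12×10^-10 C/m.
Gauss's law: E·2πrL = λ_enc L/ε₀.
E = |λ_enc|/(2πε₀r) = (1.12e-10)/(2π·8.85×10^-12·0.979) = 2.06 N/C.

E = 2.06 N/C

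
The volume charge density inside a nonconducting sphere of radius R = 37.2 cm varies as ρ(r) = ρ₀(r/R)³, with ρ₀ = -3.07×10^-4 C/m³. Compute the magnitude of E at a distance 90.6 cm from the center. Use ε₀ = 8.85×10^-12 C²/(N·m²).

3.63×10^5 N/C

By spherical symmetry E is radial; choose a Gaussian sphere of radius r = 90.6 cm (r > R, all charge enclosed).
Q_enc = 4π ∫₀^R ρ₀(r'/R)^3 r'² dr' = 4πρ₀R³/6 = -3.31×10^-5 C.
Gauss's law: E·4πr² = Q_enc/ε₀.
E = |Q_enc|/(4πε₀r²) = (3.31×10^-5)/(4π·8.85×10^-12·(0.906)²) = 3.63×10^5 N/C.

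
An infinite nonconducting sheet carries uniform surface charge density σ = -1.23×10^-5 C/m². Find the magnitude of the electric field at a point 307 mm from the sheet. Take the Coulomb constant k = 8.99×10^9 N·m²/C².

The symmetry is planar: E is normal to the sheet and the same magnitude on both sides. Take a pillbox straddling the sheet with end-cap area A.
Only the two end caps contribute flux: Φ = 2EA. With Q_enc = σA, Gauss's law gives E = |σ|/(2ε₀).
E = 2πk|σ| = 2π(8.99×10^9)(1.23e-5) = 6.95e5 N/C.

|E| ≈ 6.95×10^5 V/m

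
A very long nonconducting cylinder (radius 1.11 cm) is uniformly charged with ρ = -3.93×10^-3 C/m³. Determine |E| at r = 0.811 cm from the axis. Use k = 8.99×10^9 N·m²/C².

1.80e6 N/C

Take a coaxial cylindrical Gaussian surface of radius r = 0.811 cm and length L (r < R).
Charge inside radius r per length L is ρ·πr²·L, so λ_enc = ρπr² = -8.121×10^-7 C/m.
Applying ∮E·dA = Q_enc/ε₀ with the end caps contributing no flux:
E = 2k|λ_enc|/r = 2(8.99×10^9)(8.121×10^-7)/(0.00811) = 1.80×10^6 N/C.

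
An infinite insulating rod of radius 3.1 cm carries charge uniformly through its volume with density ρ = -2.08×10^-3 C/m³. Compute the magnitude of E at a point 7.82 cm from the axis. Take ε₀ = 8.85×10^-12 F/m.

|E| ≈ 1.44e6 V/m

Take a coaxial cylindrical Gaussian surface of radius r = 7.82 cm and length L (r > 3.1 cm, full cross-section enclosed).
λ_enc = ρ·πR² = (-2.08e-3)π(0.031)² = -6.28×10^-6 C/m.
Since E is radial and uniform over the curved surface, Φ = E·2πrL = Q_enc/ε₀ = λ_enc L/ε₀.
E = |λ_enc|/(2πε₀r) = (6.28×10^-6)/(2π·8.85×10^-12·0.0782) = 1.44e6 N/C.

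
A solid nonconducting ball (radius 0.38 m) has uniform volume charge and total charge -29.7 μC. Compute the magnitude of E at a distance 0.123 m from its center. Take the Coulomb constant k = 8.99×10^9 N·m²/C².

|E| = 5.99×10^5 N/C

Symmetry ⇒ E = E(r) r̂. Gaussian sphere of radius r = 0.123 m (r < R).
For a uniform sphere the enclosed fraction is (r/R)³, so Q_enc = (-29.7 μC)(0.123/0.38)³ = -1.007×10^-6 C.
Since E is radial and uniform over the Gaussian sphere, Φ = E·4πr² = Q_enc/ε₀.
E = k|Q_enc|/r² = (8.99×10^9)(1.007e-6)/(0.123)² = 5.99×10^5 N/C.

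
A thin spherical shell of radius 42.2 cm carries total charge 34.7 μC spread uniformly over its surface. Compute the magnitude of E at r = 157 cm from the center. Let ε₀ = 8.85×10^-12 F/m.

E ≈ 1.27e5 N/C

By spherical symmetry E is radial; choose a Gaussian sphere of radius r = 157 cm (r > 42.2 cm).
The entire shell is enclosed: Q_enc = 3.47×10^-5 C.
By Gauss's law, ∮E·dA = E·4πr² = Q_enc/ε₀.
E = |Q_enc|/(4πε₀r²) = (3.47e-5)/(4π·8.85×10^-12·(1.57)²) = 1.27e5 N/C.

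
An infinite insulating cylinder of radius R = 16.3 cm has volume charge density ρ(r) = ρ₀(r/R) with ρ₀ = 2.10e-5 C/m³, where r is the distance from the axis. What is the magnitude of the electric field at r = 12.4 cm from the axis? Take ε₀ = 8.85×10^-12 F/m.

By cylindrical symmetry E is radial; use a coaxial Gaussian cylinder of radius 12.4 cm and length L (r < R).
λ_enc = ∫₀^r ρ(r')·2πr' dr' = (2πρ₀/R)·r^3/3 = 5.145×10^-7 C/m.
Since E is radial and uniform over the curved surface, Φ = E·2πrL = Q_enc/ε₀ = λ_enc L/ε₀.
E = |λ_enc|/(2πε₀r) = (5.145×10^-7)/(2π·8.85×10^-12·0.124) = 7.46×10^4 N/C.

E ≈ 7.46e4 V/m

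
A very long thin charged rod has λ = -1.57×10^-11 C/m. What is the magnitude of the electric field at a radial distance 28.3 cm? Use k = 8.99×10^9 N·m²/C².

0.997 N/C

By cylindrical symmetry E is radial; use a coaxial Gaussian cylinder of radius 28.3 cm and length L.
Q_enc = λL, so λ_enc = -1.57×10^-11 C/m.
By Gauss's law (flux through the curved wall only), E·2πrL = λ_enc L/ε₀.
E = 2k|λ_enc|/r = 2(8.99×10^9)(1.57e-11)/(0.283) = 0.997 N/C.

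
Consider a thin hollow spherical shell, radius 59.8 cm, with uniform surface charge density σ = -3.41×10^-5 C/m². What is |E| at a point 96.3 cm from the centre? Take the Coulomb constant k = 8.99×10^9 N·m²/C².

1.49×10^6 N/C

By spherical symmetry E is radial; choose a Gaussian sphere of radius r = 96.3 cm (r > 59.8 cm).
The entire shell is enclosed: Q_enc = σ·4πR² = (-3.41×10^-5)·4π·(0.598)² = -1.532e-4 C.
Since E is radial and uniform over the Gaussian sphere, Φ = E·4πr² = Q_enc/ε₀.
E = k|Q_enc|/r² = (8.99×10^9)(1.532×10^-4)/(0.963)² = 1.49e6 N/C.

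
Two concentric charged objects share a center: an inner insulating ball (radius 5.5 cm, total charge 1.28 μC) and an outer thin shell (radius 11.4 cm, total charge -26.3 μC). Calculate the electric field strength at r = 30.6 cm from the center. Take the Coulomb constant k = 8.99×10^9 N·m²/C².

Symmetry ⇒ E = E(r) r̂. Gaussian sphere of radius r = 30.6 cm (r > 11.4 cm, enclosing both).
Q_enc = (1.28 μC) + (-26.3 μC) = -2.502e-5 C.
Gauss's law: E·4πr² = Q_enc/ε₀.
E = k|Q_enc|/r² = (8.99×10^9)(2.502e-5)/(0.306)² = 2.40×10^6 N/C.

|E| = 2.40×10^6 V/m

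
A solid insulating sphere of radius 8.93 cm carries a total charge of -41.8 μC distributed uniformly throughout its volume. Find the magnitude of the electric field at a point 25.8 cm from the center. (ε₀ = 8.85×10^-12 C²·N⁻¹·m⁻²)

E = 5.65×10^6 N/C

By spherical symmetry E is radial; choose a Gaussian sphere of radius r = 25.8 cm (r > R, so the entire charge is enclosed).
Q_enc = -41.8 μC = -4.18×10^-5 C.
Since E is radial and uniform over the Gaussian sphere, Φ = E·4πr² = Q_enc/ε₀.
E = |Q_enc|/(4πε₀r²) = (4.18e-5)/(4π·8.85×10^-12·(0.258)²) = 5.65e6 N/C.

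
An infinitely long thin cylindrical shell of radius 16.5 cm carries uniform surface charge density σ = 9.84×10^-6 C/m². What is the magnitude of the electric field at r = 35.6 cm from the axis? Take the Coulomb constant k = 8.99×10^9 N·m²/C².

Choose a coaxial cylinder of radius r = 35.6 cm (arbitrary length L) as the Gaussian surface (r > 16.5 cm).
The whole shell is enclosed: λ_enc = σ·2πR = (9.84×10^-6)·2π·(0.165) = 1.02×10^-5 C/m.
Gauss's law: E·2πrL = λ_enc L/ε₀.
E = 2k|λ_enc|/r = 2(8.99×10^9)(1.02×10^-5)/(0.356) = 5.15×10^5 N/C.

|E| ≈ 5.15e5 N/C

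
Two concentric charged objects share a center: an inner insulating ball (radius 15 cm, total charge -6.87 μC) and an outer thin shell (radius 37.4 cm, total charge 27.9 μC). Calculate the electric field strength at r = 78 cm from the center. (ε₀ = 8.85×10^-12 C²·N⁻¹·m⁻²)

E ≈ 3.11×10^5 N/C

Symmetry ⇒ E = E(r) r̂. Gaussian sphere of radius r = 78 cm (r > 37.4 cm, enclosing both).
Q_enc = (-6.87 μC) + (27.9 μC) = 2.103×10^-5 C.
Applying ∮E·dA = Q_enc/ε₀ with Φ = E(4πr²):
E = |Q_enc|/(4πε₀r²) = (2.103×10^-5)/(4π·8.85×10^-12·(0.78)²) = 3.11e5 N/C.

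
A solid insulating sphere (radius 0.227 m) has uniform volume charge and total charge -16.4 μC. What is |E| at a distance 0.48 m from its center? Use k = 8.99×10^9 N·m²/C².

Symmetry ⇒ E = E(r) r̂. Gaussian sphere of radius r = 0.48 m (r > R, so the entire charge is enclosed).
Q_enc = -16.4 μC = -1.64×10^-5 C.
By Gauss's law, ∮E·dA = E·4πr² = Q_enc/ε₀.
E = k|Q_enc|/r² = (8.99×10^9)(1.64×10^-5)/(0.48)² = 6.40e5 N/C.

E ≈ 6.40e5 N/C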